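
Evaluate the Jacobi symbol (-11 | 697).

First reduce: -11 ≡ 686 (mod 697).
Pull out 2: since 697 ≡ 1 (mod 8), (2/697) = +1.
Reciprocity: 343 ≡ 3 and 697 ≡ 1 (mod 4), so (343/697) = +(697/343).
Reduce top mod 343: now compute (11/343).
Reciprocity: 11 ≡ 3 and 343 ≡ 3 (mod 4), so (11/343) = −(343/11).
Reduce top mod 11: now compute (2/11).
Pull out 2: since 11 ≡ 3 (mod 8), (2/11) = -1.
Reached (1/11) = 1. Collecting the sign flips along the way, the symbol is +1.

1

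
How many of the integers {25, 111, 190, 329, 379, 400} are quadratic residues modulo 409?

4

(25/409) = +1 → QR.
(111/409) = -1 → non-residue.
(190/409) = -1 → non-residue.
(329/409) = +1 → QR.
(379/409) = +1 → QR.
(400/409) = +1 → QR.
Total quadratic residues among the 6: 4.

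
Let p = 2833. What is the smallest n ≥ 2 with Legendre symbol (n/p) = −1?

(2/2833) = +1, so 2 is a residue.
(3/2833) = +1, so 3 is a residue.
(4/2833) = +1, so 4 is a residue.
(5/2833) = −1, so 5 is the smallest positive non-residue mod 2833.

5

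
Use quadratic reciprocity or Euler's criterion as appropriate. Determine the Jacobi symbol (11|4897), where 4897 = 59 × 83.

-1

Reciprocity: 11 ≡ 3 and 4897 ≡ 1 (mod 4), so (11/4897) = +(4897/11).
Reduce top mod 11: now compute (2/11).
Pull out 2: since 11 ≡ 3 (mod 8), (2/11) = -1.
Reached (1/11) = 1. Collecting the sign flips along the way, the symbol is -1.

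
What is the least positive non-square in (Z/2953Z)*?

(2/2953) = +1, so 2 is a residue.
(3/2953) = +1, so 3 is a residue.
(4/2953) = +1, so 4 is a residue.
(5/2953) = −1, so 5 is the smallest positive non-residue mod 2953.

5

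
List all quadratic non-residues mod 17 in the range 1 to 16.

3, 5, 6, 7, 10, 11, 12, 14

Square k = 1,…,8 (k and 17−k give the same square):
1²=1, 2²=4, 3²=9, 4²=16, 5²≡8, 6²≡2, 7²≡15, 8²≡13 (mod 17).
The residues are {1, 2, 4, 8, 9, 13, 15, 16}; the non-residues are the remaining 8 nonzero classes.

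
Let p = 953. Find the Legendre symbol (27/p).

Euler's criterion: (27/953) ≡ 27^476 (mod 953).
27^2 ≡ 729 (mod 953)
27^4 ≡ 620 (mod 953)
27^8 ≡ 341 (mod 953)
27^16 ≡ 15 (mod 953)
27^32 ≡ 225 (mod 953)
27^64 ≡ 116 (mod 953)
27^128 ≡ 114 (mod 953)
27^256 ≡ 607 (mod 953)
27^476 = 27^(256+128+64+16+8+4) ≡ 952 (mod 953).
Result is 952 ≡ −1, so (27/953) = −1.

-1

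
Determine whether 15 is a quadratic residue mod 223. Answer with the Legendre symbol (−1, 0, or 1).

Euler's criterion: (15/223) ≡ 15^111 (mod 223).
15^2 ≡ 2 (mod 223)
15^4 ≡ 4 (mod 223)
15^8 ≡ 16 (mod 223)
15^16 ≡ 33 (mod 223)
15^32 ≡ 197 (mod 223)
15^64 ≡ 7 (mod 223)
15^111 = 15^(64+32+8+4+2+1) ≡ 1 (mod 223).
Result is 1, so (15/223) = 1.

1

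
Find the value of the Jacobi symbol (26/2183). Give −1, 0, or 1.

1

Pull out 2: since 2183 ≡ 7 (mod 8), (2/2183) = +1.
Reciprocity: 13 ≡ 1 and 2183 ≡ 3 (mod 4), so (13/2183) = +(2183/13).
Reduce top mod 13: now compute (12/13).
Pull out 2^2: since 13 ≡ 5 (mod 8), (2/13) = -1, so (2/13)^2 = +1.
Reciprocity: 3 ≡ 3 and 13 ≡ 1 (mod 4), so (3/13) = +(13/3).
Reduce top mod 3: now compute (1/3).
Reached (1/3) = 1. Collecting the sign flips along the way, the symbol is +1.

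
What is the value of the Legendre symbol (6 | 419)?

-1

Euler's criterion: (6/419) ≡ 6^209 (mod 419).
6^2 ≡ 36 (mod 419)
6^4 ≡ 39 (mod 419)
6^8 ≡ 264 (mod 419)
6^16 ≡ 142 (mod 419)
6^32 ≡ 52 (mod 419)
6^64 ≡ 190 (mod 419)
6^128 ≡ 66 (mod 419)
6^209 = 6^(128+64+16+1) ≡ 418 (mod 419).
Result is 418 ≡ −1, so (6/419) = −1.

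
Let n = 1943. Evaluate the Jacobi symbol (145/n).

Reciprocity: 145 ≡ 1 and 1943 ≡ 3 (mod 4), so (145/1943) = +(1943/145).
Reduce top mod 145: now compute (58/145).
Pull out 2: since 145 ≡ 1 (mod 8), (2/145) = +1.
Reciprocity: 29 ≡ 1 and 145 ≡ 1 (mod 4), so (29/145) = +(145/29).
Reduce top mod 29: now compute (0/29).
Top reduces to 0: gcd > 1, so the symbol is 0.

0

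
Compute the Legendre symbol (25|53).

Euler's criterion: (25/53) ≡ 25^26 (mod 53).
25^2 ≡ 42 (mod 53)
25^4 ≡ 15 (mod 53)
25^8 ≡ 13 (mod 53)
25^16 ≡ 10 (mod 53)
25^26 = 25^(16+8+2) ≡ 1 (mod 53).
Result is 1, so (25/53) = 1.

1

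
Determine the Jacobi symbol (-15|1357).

First reduce: -15 ≡ 1342 (mod 1357).
Pull out 2: since 1357 ≡ 5 (mod 8), (2/1357) = -1.
Reciprocity: 671 ≡ 3 and 1357 ≡ 1 (mod 4), so (671/1357) = +(1357/671).
Reduce top mod 671: now compute (15/671).
Reciprocity: 15 ≡ 3 and 671 ≡ 3 (mod 4), so (15/671) = −(671/15).
Reduce top mod 15: now compute (11/15).
Reciprocity: 11 ≡ 3 and 15 ≡ 3 (mod 4), so (11/15) = −(15/11).
Reduce top mod 11: now compute (4/11).
Pull out 2^2: since 11 ≡ 3 (mod 8), (2/11) = -1, so (2/11)^2 = +1.
Reached (1/11) = 1. Collecting the sign flips along the way, the symbol is -1.

-1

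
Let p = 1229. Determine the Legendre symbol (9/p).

1

Reciprocity: 9 ≡ 1 and 1229 ≡ 1 (mod 4), so (9/1229) = +(1229/9).
Reduce top mod 9: now compute (5/9).
Reciprocity: 5 ≡ 1 and 9 ≡ 1 (mod 4), so (5/9) = +(9/5).
Reduce top mod 5: now compute (4/5).
Pull out 2^2: since 5 ≡ 5 (mod 8), (2/5) = -1, so (2/5)^2 = +1.
Reached (1/5) = 1. Collecting the sign flips along the way, the symbol is +1.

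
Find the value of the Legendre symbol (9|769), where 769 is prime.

1

Euler's criterion: (9/769) ≡ 9^384 (mod 769).
9^2 ≡ 81 (mod 769)
9^4 ≡ 409 (mod 769)
9^8 ≡ 408 (mod 769)
9^16 ≡ 360 (mod 769)
9^32 ≡ 408 (mod 769)
9^64 ≡ 360 (mod 769)
9^128 ≡ 408 (mod 769)
9^256 ≡ 360 (mod 769)
9^384 = 9^(256+128) ≡ 1 (mod 769).
Result is 1, so (9/769) = 1.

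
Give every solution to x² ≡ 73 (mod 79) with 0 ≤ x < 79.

Since 79 ≡ 3 (mod 4), a square root of 73 is 73^((79+1)/4) = 73^20 mod 79.
Repeated squaring: 73^2≡36, 73^4≡32, 73^8≡76, 73^16≡9 (mod 79).
73^20 = 73^(16+4) ≡ 51 (mod 79).
Check: 51² = 2601 ≡ 73 (mod 79). The two roots are 28 and 51.

28, 51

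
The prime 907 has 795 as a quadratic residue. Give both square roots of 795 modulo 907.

Since 907 ≡ 3 (mod 4), a square root of 795 is 795^((907+1)/4) = 795^227 mod 907.
Repeated squaring: 795^2≡753, 795^4≡134, 795^8≡723, 795^16≡297, 795^32≡230, 795^64≡294, 795^128≡271 (mod 907).
795^227 = 795^(128+64+32+2+1) ≡ 787 (mod 907).
Check: 787² = 619369 ≡ 795 (mod 907). The two roots are 120 and 787.

120, 787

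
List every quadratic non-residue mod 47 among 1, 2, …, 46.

5,10,11,13,15,19,20,22,23,26,29,30,31,33,35,38,39,40,41,43,44,45,46

Square k = 1,…,23 (k and 47−k give the same square):
1²=1, 2²=4, 3²=9, 4²=16, 5²=25, 6²=36, 7²≡2, 8²≡17, 9²≡34, 10²≡6, 11²≡27, 12²≡3, 13²≡28, 14²≡8, 15²≡37, 16²≡21, 17²≡7, 18²≡42, 19²≡32, 20²≡24, 21²≡18, 22²≡14, 23²≡12 (mod 47).
The residues are {1, 2, 3, 4, 6, 7, 8, 9, 12, 14, 16, 17, 18, 21, 24, 25, 27, 28, 32, 34, 36, 37, 42}; the non-residues are the remaining 23 nonzero classes.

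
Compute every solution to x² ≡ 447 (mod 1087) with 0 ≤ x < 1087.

Since 1087 ≡ 3 (mod 4), a square root of 447 is 447^((1087+1)/4) = 447^272 mod 1087.
Repeated squaring: 447^2≡888, 447^4≡469, 447^8≡387, 447^16≡850, 447^32≡732, 447^64≡1020, 447^128≡141, 447^256≡315 (mod 1087).
447^272 = 447^(256+16) ≡ 348 (mod 1087).
Check: 348² = 121104 ≡ 447 (mod 1087). The two roots are 348 and 739.

348, 739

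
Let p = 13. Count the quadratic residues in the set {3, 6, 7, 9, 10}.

(3/13) = +1 → QR.
(6/13) = -1 → non-residue.
(7/13) = -1 → non-residue.
(9/13) = +1 → QR.
(10/13) = +1 → QR.
Total quadratic residues among the 5: 3.

3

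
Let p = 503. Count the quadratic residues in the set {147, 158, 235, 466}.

3

(147/503) = +1 → QR.
(158/503) = +1 → QR.
(235/503) = -1 → non-residue.
(466/503) = +1 → QR.
Total quadratic residues among the 4: 3.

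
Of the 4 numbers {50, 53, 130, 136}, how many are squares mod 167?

2

(50/167) = +1 → QR.
(53/167) = -1 → non-residue.
(130/167) = +1 → QR.
(136/167) = -1 → non-residue.
Total quadratic residues among the 4: 2.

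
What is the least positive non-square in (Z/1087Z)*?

3

(2/1087) = +1, so 2 is a residue.
(3/1087) = −1, so 3 is the smallest positive non-residue mod 1087.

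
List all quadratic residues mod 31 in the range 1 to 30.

Square k = 1,…,15 (k and 31−k give the same square):
1²=1, 2²=4, 3²=9, 4²=16, 5²=25, 6²≡5, 7²≡18, 8²≡2, 9²≡19, 10²≡7, 11²≡28, 12²≡20, 13²≡14, 14²≡10, 15²≡8 (mod 31).
So the quadratic residues mod 31 are {1, 2, 4, 5, 7, 8, 9, 10, 14, 16, 18, 19, 20, 25, 28}.

1 2 4 5 7 8 9 10 14 16 18 19 20 25 28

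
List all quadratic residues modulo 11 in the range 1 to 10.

1, 3, 4, 5, 9

Square k = 1,…,5 (k and 11−k give the same square):
1²=1, 2²=4, 3²=9, 4²≡5, 5²≡3 (mod 11).
So the quadratic residues mod 11 are {1, 3, 4, 5, 9}.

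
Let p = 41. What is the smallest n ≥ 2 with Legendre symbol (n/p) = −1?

(2/41) = +1, so 2 is a residue.
(3/41) = −1, so 3 is the smallest positive non-residue mod 41.

3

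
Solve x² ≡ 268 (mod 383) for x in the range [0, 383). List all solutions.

103, 280

Since 383 ≡ 3 (mod 4), a square root of 268 is 268^((383+1)/4) = 268^96 mod 383.
Repeated squaring: 268^2≡203, 268^4≡228, 268^8≡279, 268^16≡92, 268^32≡38, 268^64≡295 (mod 383).
268^96 = 268^(64+32) ≡ 103 (mod 383).
Check: 103² = 10609 ≡ 268 (mod 383). The two roots are 103 and 280.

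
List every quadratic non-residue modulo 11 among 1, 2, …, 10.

Square k = 1,…,5 (k and 11−k give the same square):
1²=1, 2²=4, 3²=9, 4²≡5, 5²≡3 (mod 11).
The residues are {1, 3, 4, 5, 9}; the non-residues are the remaining 5 nonzero classes.

2, 6, 7, 8, 10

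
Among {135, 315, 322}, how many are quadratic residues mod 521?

(135/521) = -1 → non-residue.
(315/521) = -1 → non-residue.
(322/521) = +1 → QR.
Total quadratic residues among the 3: 1.

1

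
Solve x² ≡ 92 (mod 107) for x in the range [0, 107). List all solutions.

29, 78

Since 107 ≡ 3 (mod 4), a square root of 92 is 92^((107+1)/4) = 92^27 mod 107.
Repeated squaring: 92^2≡11, 92^4≡14, 92^8≡89, 92^16≡3 (mod 107).
92^27 = 92^(16+8+2+1) ≡ 29 (mod 107).
Check: 29² = 841 ≡ 92 (mod 107). The two roots are 29 and 78.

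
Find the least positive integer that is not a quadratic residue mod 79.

(2/79) = +1, so 2 is a residue.
(3/79) = −1, so 3 is the smallest positive non-residue mod 79.

3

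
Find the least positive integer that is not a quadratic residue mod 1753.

(2/1753) = +1, so 2 is a residue.
(3/1753) = +1, so 3 is a residue.
(4/1753) = +1, so 4 is a residue.
(5/1753) = −1, so 5 is the smallest positive non-residue mod 1753.

5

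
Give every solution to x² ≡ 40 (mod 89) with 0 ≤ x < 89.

89 ≡ 1 (mod 4), so we find a root by search.
Trying successive values, 29² = 841 ≡ 40 (mod 89). The other root is 89 − 29 = 60.

29, 60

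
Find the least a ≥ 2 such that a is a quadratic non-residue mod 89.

3

(2/89) = +1, so 2 is a residue.
(3/89) = −1, so 3 is the smallest positive non-residue mod 89.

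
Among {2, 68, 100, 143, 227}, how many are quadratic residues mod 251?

(2/251) = -1 → non-residue.
(68/251) = +1 → QR.
(100/251) = +1 → QR.
(143/251) = -1 → non-residue.
(227/251) = +1 → QR.
Total quadratic residues among the 5: 3.

3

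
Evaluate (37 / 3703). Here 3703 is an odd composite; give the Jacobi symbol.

Reciprocity: 37 ≡ 1 and 3703 ≡ 3 (mod 4), so (37/3703) = +(3703/37).
Reduce top mod 37: now compute (3/37).
Reciprocity: 3 ≡ 3 and 37 ≡ 1 (mod 4), so (3/37) = +(37/3).
Reduce top mod 3: now compute (1/3).
Reached (1/3) = 1. Collecting the sign flips along the way, the symbol is +1.

1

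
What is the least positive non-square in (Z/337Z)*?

(2/337) = +1, so 2 is a residue.
(3/337) = +1, so 3 is a residue.
(4/337) = +1, so 4 is a residue.
(5/337) = −1, so 5 is the smallest positive non-residue mod 337.

5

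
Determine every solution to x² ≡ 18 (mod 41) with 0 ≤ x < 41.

10, 31

41 ≡ 1 (mod 4), so we find a root by search.
Trying successive values, 10² = 100 ≡ 18 (mod 41). The other root is 41 − 10 = 31.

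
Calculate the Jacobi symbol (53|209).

Reciprocity: 53 ≡ 1 and 209 ≡ 1 (mod 4), so (53/209) = +(209/53).
Reduce top mod 53: now compute (50/53).
Pull out 2: since 53 ≡ 5 (mod 8), (2/53) = -1.
Reciprocity: 25 ≡ 1 and 53 ≡ 1 (mod 4), so (25/53) = +(53/25).
Reduce top mod 25: now compute (3/25).
Reciprocity: 3 ≡ 3 and 25 ≡ 1 (mod 4), so (3/25) = +(25/3).
Reduce top mod 3: now compute (1/3).
Reached (1/3) = 1. Collecting the sign flips along the way, the symbol is -1.

-1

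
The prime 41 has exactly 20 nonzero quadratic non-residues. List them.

3 6 7 11 12 13 14 15 17 19 22 24 26 27 28 29 30 34 35 38

Square k = 1,…,20 (k and 41−k give the same square):
1²=1, 2²=4, 3²=9, 4²=16, 5²=25, 6²=36, 7²≡8, 8²≡23, 9²≡40, 10²≡18, 11²≡39, 12²≡21, 13²≡5, 14²≡32, 15²≡20, 16²≡10, 17²≡2, 18²≡37, 19²≡33, 20²≡31 (mod 41).
The residues are {1, 2, 4, 5, 8, 9, 10, 16, 18, 20, 21, 23, 25, 31, 32, 33, 36, 37, 39, 40}; the non-residues are the remaining 20 nonzero classes.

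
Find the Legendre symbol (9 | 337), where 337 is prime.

Reciprocity: 9 ≡ 1 and 337 ≡ 1 (mod 4), so (9/337) = +(337/9).
Reduce top mod 9: now compute (4/9).
Pull out 2^2: since 9 ≡ 1 (mod 8), (2/9) = +1, so (2/9)^2 = +1.
Reached (1/9) = 1. Collecting the sign flips along the way, the symbol is +1.

1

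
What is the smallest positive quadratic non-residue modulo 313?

5

(2/313) = +1, so 2 is a residue.
(3/313) = +1, so 3 is a residue.
(4/313) = +1, so 4 is a residue.
(5/313) = −1, so 5 is the smallest positive non-residue mod 313.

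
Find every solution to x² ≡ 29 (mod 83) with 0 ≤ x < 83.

Since 83 ≡ 3 (mod 4), a square root of 29 is 29^((83+1)/4) = 29^21 mod 83.
Repeated squaring: 29^2≡11, 29^4≡38, 29^8≡33, 29^16≡10 (mod 83).
29^21 = 29^(16+4+1) ≡ 64 (mod 83).
Check: 64² = 4096 ≡ 29 (mod 83). The two roots are 19 and 64.

19, 64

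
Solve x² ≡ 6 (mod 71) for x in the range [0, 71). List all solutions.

Since 71 ≡ 3 (mod 4), a square root of 6 is 6^((71+1)/4) = 6^18 mod 71.
Repeated squaring: 6^2≡36, 6^4≡18, 6^8≡40, 6^16≡38 (mod 71).
6^18 = 6^(16+2) ≡ 19 (mod 71).
Check: 19² = 361 ≡ 6 (mod 71). The two roots are 19 and 52.

19, 52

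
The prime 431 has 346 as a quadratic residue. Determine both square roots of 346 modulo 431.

Since 431 ≡ 3 (mod 4), a square root of 346 is 346^((431+1)/4) = 346^108 mod 431.
Repeated squaring: 346^2≡329, 346^4≡60, 346^8≡152, 346^16≡261, 346^32≡23, 346^64≡98 (mod 431).
346^108 = 346^(64+32+8+4) ≡ 366 (mod 431).
Check: 366² = 133956 ≡ 346 (mod 431). The two roots are 65 and 366.

65, 366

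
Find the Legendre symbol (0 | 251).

Top reduces to 0: gcd > 1, so the symbol is 0.

0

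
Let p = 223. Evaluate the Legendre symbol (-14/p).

Euler's criterion: (-14/223) ≡ 209^111 (mod 223).
209^2 ≡ 196 (mod 223)
209^4 ≡ 60 (mod 223)
209^8 ≡ 32 (mod 223)
209^16 ≡ 132 (mod 223)
209^32 ≡ 30 (mod 223)
209^64 ≡ 8 (mod 223)
209^111 = 209^(64+32+8+4+2+1) ≡ 222 (mod 223).
Result is 222 ≡ −1, so (-14/223) = −1.

-1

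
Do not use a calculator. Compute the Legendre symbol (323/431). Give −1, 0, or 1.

-1

Reciprocity: 323 ≡ 3 and 431 ≡ 3 (mod 4), so (323/431) = −(431/323).
Reduce top mod 323: now compute (108/323).
Pull out 2^2: since 323 ≡ 3 (mod 8), (2/323) = -1, so (2/323)^2 = +1.
Reciprocity: 27 ≡ 3 and 323 ≡ 3 (mod 4), so (27/323) = −(323/27).
Reduce top mod 27: now compute (26/27).
Pull out 2: since 27 ≡ 3 (mod 8), (2/27) = -1.
Reciprocity: 13 ≡ 1 and 27 ≡ 3 (mod 4), so (13/27) = +(27/13).
Reduce top mod 13: now compute (1/13).
Reached (1/13) = 1. Collecting the sign flips along the way, the symbol is -1.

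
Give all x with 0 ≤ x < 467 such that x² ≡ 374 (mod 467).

Since 467 ≡ 3 (mod 4), a square root of 374 is 374^((467+1)/4) = 374^117 mod 467.
Repeated squaring: 374^2≡243, 374^4≡207, 374^8≡352, 374^16≡149, 374^32≡252, 374^64≡459 (mod 467).
374^117 = 374^(64+32+16+4+1) ≡ 438 (mod 467).
Check: 438² = 191844 ≡ 374 (mod 467). The two roots are 29 and 438.

29, 438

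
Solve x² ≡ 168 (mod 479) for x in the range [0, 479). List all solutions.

108, 371

Since 479 ≡ 3 (mod 4), a square root of 168 is 168^((479+1)/4) = 168^120 mod 479.
Repeated squaring: 168^2≡442, 168^4≡411, 168^8≡313, 168^16≡253, 168^32≡302, 168^64≡194 (mod 479).
168^120 = 168^(64+32+16+8) ≡ 108 (mod 479).
Check: 108² = 11664 ≡ 168 (mod 479). The two roots are 108 and 371.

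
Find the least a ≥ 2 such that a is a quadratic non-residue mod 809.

3

(2/809) = +1, so 2 is a residue.
(3/809) = −1, so 3 is the smallest positive non-residue mod 809.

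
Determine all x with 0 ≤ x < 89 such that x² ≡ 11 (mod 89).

89 ≡ 1 (mod 4), so we find a root by search.
Trying successive values, 10² = 100 ≡ 11 (mod 89). The other root is 89 − 10 = 79.

10, 79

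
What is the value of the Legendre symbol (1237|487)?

1

First reduce: 1237 ≡ 263 (mod 487).
Reciprocity: 263 ≡ 3 and 487 ≡ 3 (mod 4), so (263/487) = −(487/263).
Reduce top mod 263: now compute (224/263).
Pull out 2^5: since 263 ≡ 7 (mod 8), (2/263) = +1, so (2/263)^5 = +1.
Reciprocity: 7 ≡ 3 and 263 ≡ 3 (mod 4), so (7/263) = −(263/7).
Reduce top mod 7: now compute (4/7).
Pull out 2^2: since 7 ≡ 7 (mod 8), (2/7) = +1, so (2/7)^2 = +1.
Reached (1/7) = 1. Collecting the sign flips along the way, the symbol is +1.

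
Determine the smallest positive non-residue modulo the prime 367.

(2/367) = +1, so 2 is a residue.
(3/367) = −1, so 3 is the smallest positive non-residue mod 367.

3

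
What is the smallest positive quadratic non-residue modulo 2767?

(2/2767) = +1, so 2 is a residue.
(3/2767) = −1, so 3 is the smallest positive non-residue mod 2767.

3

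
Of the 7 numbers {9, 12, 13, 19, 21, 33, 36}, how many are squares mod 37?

5

(9/37) = +1 → QR.
(12/37) = +1 → QR.
(13/37) = -1 → non-residue.
(19/37) = -1 → non-residue.
(21/37) = +1 → QR.
(33/37) = +1 → QR.
(36/37) = +1 → QR.
Total quadratic residues among the 7: 5.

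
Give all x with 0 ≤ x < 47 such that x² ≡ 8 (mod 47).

Since 47 ≡ 3 (mod 4), a square root of 8 is 8^((47+1)/4) = 8^12 mod 47.
Repeated squaring: 8^2≡17, 8^4≡7, 8^8≡2 (mod 47).
8^12 = 8^(8+4) ≡ 14 (mod 47).
Check: 14² = 196 ≡ 8 (mod 47). The two roots are 14 and 33.

14, 33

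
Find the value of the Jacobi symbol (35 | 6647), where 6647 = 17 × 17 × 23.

1

Reciprocity: 35 ≡ 3 and 6647 ≡ 3 (mod 4), so (35/6647) = −(6647/35).
Reduce top mod 35: now compute (32/35).
Pull out 2^5: since 35 ≡ 3 (mod 8), (2/35) = -1, so (2/35)^5 = -1.
Reached (1/35) = 1. Collecting the sign flips along the way, the symbol is +1.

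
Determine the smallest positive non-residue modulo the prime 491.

(2/491) = −1, so 2 is the smallest positive non-residue mod 491.

2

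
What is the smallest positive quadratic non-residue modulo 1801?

11

(2/1801) = +1, so 2 is a residue.
(3/1801) = +1, so 3 is a residue.
(4/1801) = +1, so 4 is a residue.
(5/1801) = +1, so 5 is a residue.
(6/1801) = +1, so 6 is a residue.
(7/1801) = +1, so 7 is a residue.
(8/1801) = +1, so 8 is a residue.
(9/1801) = +1, so 9 is a residue.
(10/1801) = +1, so 10 is a residue.
(11/1801) = −1, so 11 is the smallest positive non-residue mod 1801.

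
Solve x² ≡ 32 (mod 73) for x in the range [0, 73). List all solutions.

18, 55

73 ≡ 1 (mod 4), so we find a root by search.
Trying successive values, 18² = 324 ≡ 32 (mod 73). The other root is 73 − 18 = 55.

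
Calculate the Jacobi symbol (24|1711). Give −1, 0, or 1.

Pull out 2^3: since 1711 ≡ 7 (mod 8), (2/1711) = +1, so (2/1711)^3 = +1.
Reciprocity: 3 ≡ 3 and 1711 ≡ 3 (mod 4), so (3/1711) = −(1711/3).
Reduce top mod 3: now compute (1/3).
Reached (1/3) = 1. Collecting the sign flips along the way, the symbol is -1.

-1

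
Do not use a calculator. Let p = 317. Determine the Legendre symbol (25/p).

Reciprocity: 25 ≡ 1 and 317 ≡ 1 (mod 4), so (25/317) = +(317/25).
Reduce top mod 25: now compute (17/25).
Reciprocity: 17 ≡ 1 and 25 ≡ 1 (mod 4), so (17/25) = +(25/17).
Reduce top mod 17: now compute (8/17).
Pull out 2^3: since 17 ≡ 1 (mod 8), (2/17) = +1, so (2/17)^3 = +1.
Reached (1/17) = 1. Collecting the sign flips along the way, the symbol is +1.

1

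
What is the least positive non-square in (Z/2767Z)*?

3

(2/2767) = +1, so 2 is a residue.
(3/2767) = −1, so 3 is the smallest positive non-residue mod 2767.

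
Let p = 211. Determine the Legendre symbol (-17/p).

Euler's criterion: (-17/211) ≡ 194^105 (mod 211).
194^2 ≡ 78 (mod 211)
194^4 ≡ 176 (mod 211)
194^8 ≡ 170 (mod 211)
194^16 ≡ 204 (mod 211)
194^32 ≡ 49 (mod 211)
194^64 ≡ 80 (mod 211)
194^105 = 194^(64+32+8+1) ≡ 1 (mod 211).
Result is 1, so (-17/211) = 1.

1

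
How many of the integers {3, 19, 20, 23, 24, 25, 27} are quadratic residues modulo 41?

3

(3/41) = -1 → non-residue.
(19/41) = -1 → non-residue.
(20/41) = +1 → QR.
(23/41) = +1 → QR.
(24/41) = -1 → non-residue.
(25/41) = +1 → QR.
(27/41) = -1 → non-residue.
Total quadratic residues among the 7: 3.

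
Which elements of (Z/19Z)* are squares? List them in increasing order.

1, 4, 5, 6, 7, 9, 11, 16, 17

Square k = 1,…,9 (k and 19−k give the same square):
1²=1, 2²=4, 3²=9, 4²=16, 5²≡6, 6²≡17, 7²≡11, 8²≡7, 9²≡5 (mod 19).
So the quadratic residues mod 19 are {1, 4, 5, 6, 7, 9, 11, 16, 17}.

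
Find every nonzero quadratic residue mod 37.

1, 3, 4, 7, 9, 10, 11, 12, 16, 21, 25, 26, 27, 28, 30, 33, 34, 36

Square k = 1,…,18 (k and 37−k give the same square):
1²=1, 2²=4, 3²=9, 4²=16, 5²=25, 6²=36, 7²≡12, 8²≡27, 9²≡7, 10²≡26, 11²≡10, 12²≡33, 13²≡21, 14²≡11, 15²≡3, 16²≡34, 17²≡30, 18²≡28 (mod 37).
So the quadratic residues mod 37 are {1, 3, 4, 7, 9, 10, 11, 12, 16, 21, 25, 26, 27, 28, 30, 33, 34, 36}.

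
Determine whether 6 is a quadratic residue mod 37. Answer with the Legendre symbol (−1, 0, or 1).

Pull out 2: since 37 ≡ 5 (mod 8), (2/37) = -1.
Reciprocity: 3 ≡ 3 and 37 ≡ 1 (mod 4), so (3/37) = +(37/3).
Reduce top mod 3: now compute (1/3).
Reached (1/3) = 1. Collecting the sign flips along the way, the symbol is -1.

-1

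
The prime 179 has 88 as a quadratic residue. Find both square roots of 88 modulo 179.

Since 179 ≡ 3 (mod 4), a square root of 88 is 88^((179+1)/4) = 88^45 mod 179.
Repeated squaring: 88^2≡47, 88^4≡61, 88^8≡141, 88^16≡12, 88^32≡144 (mod 179).
88^45 = 88^(32+8+4+1) ≡ 25 (mod 179).
Check: 25² = 625 ≡ 88 (mod 179). The two roots are 25 and 154.

25, 154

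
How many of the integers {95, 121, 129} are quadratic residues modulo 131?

2

(95/131) = -1 → non-residue.
(121/131) = +1 → QR.
(129/131) = +1 → QR.
Total quadratic residues among the 3: 2.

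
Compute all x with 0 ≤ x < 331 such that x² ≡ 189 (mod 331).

Since 331 ≡ 3 (mod 4), a square root of 189 is 189^((331+1)/4) = 189^83 mod 331.
Repeated squaring: 189^2≡304, 189^4≡67, 189^8≡186, 189^16≡172, 189^32≡125, 189^64≡68 (mod 331).
189^83 = 189^(64+16+2+1) ≡ 239 (mod 331).
Check: 239² = 57121 ≡ 189 (mod 331). The two roots are 92 and 239.

92, 239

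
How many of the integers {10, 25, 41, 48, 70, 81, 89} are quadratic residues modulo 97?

(10/97) = -1 → non-residue.
(25/97) = +1 → QR.
(41/97) = -1 → non-residue.
(48/97) = +1 → QR.
(70/97) = +1 → QR.
(81/97) = +1 → QR.
(89/97) = +1 → QR.
Total quadratic residues among the 7: 5.

5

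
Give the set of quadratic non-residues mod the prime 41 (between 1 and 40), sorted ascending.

Square k = 1,…,20 (k and 41−k give the same square):
1²=1, 2²=4, 3²=9, 4²=16, 5²=25, 6²=36, 7²≡8, 8²≡23, 9²≡40, 10²≡18, 11²≡39, 12²≡21, 13²≡5, 14²≡32, 15²≡20, 16²≡10, 17²≡2, 18²≡37, 19²≡33, 20²≡31 (mod 41).
The residues are {1, 2, 4, 5, 8, 9, 10, 16, 18, 20, 21, 23, 25, 31, 32, 33, 36, 37, 39, 40}; the non-residues are the remaining 20 nonzero classes.

3, 6, 7, 11, 12, 13, 14, 15, 17, 19, 22, 24, 26, 27, 28, 29, 30, 34, 35, 38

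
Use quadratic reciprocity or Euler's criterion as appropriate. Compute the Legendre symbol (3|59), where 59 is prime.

1

Euler's criterion: (3/59) ≡ 3^29 (mod 59).
3^2 ≡ 9 (mod 59)
3^4 ≡ 22 (mod 59)
3^8 ≡ 12 (mod 59)
3^16 ≡ 26 (mod 59)
3^29 = 3^(16+8+4+1) ≡ 1 (mod 59).
Result is 1, so (3/59) = 1.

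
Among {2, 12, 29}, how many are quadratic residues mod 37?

1

(2/37) = -1 → non-residue.
(12/37) = +1 → QR.
(29/37) = -1 → non-residue.
Total quadratic residues among the 3: 1.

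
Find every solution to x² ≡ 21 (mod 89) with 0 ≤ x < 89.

33, 56

89 ≡ 1 (mod 4), so we find a root by search.
Trying successive values, 33² = 1089 ≡ 21 (mod 89). The other root is 89 − 33 = 56.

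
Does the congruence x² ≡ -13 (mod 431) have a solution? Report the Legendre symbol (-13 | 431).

First reduce: -13 ≡ 418 (mod 431).
Pull out 2: since 431 ≡ 7 (mod 8), (2/431) = +1.
Reciprocity: 209 ≡ 1 and 431 ≡ 3 (mod 4), so (209/431) = +(431/209).
Reduce top mod 209: now compute (13/209).
Reciprocity: 13 ≡ 1 and 209 ≡ 1 (mod 4), so (13/209) = +(209/13).
Reduce top mod 13: now compute (1/13).
Reached (1/13) = 1. Collecting the sign flips along the way, the symbol is +1.

1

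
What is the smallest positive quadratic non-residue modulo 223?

(2/223) = +1, so 2 is a residue.
(3/223) = −1, so 3 is the smallest positive non-residue mod 223.

3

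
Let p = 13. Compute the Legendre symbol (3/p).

Euler's criterion: (3/13) ≡ 3^6 (mod 13).
3^2 ≡ 9 (mod 13)
3^4 ≡ 3 (mod 13)
3^6 = 3^(4+2) ≡ 1 (mod 13).
Result is 1, so (3/13) = 1.

1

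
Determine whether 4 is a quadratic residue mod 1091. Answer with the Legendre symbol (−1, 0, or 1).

1

Euler's criterion: (4/1091) ≡ 4^545 (mod 1091).
4^2 ≡ 16 (mod 1091)
4^4 ≡ 256 (mod 1091)
4^8 ≡ 76 (mod 1091)
4^16 ≡ 321 (mod 1091)
4^32 ≡ 487 (mod 1091)
4^64 ≡ 422 (mod 1091)
4^128 ≡ 251 (mod 1091)
4^256 ≡ 814 (mod 1091)
4^512 ≡ 359 (mod 1091)
4^545 = 4^(512+32+1) ≡ 1 (mod 1091).
Result is 1, so (4/1091) = 1.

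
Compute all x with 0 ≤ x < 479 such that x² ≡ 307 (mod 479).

180, 299

Since 479 ≡ 3 (mod 4), a square root of 307 is 307^((479+1)/4) = 307^120 mod 479.
Repeated squaring: 307^2≡365, 307^4≡63, 307^8≡137, 307^16≡88, 307^32≡80, 307^64≡173 (mod 479).
307^120 = 307^(64+32+16+8) ≡ 180 (mod 479).
Check: 180² = 32400 ≡ 307 (mod 479). The two roots are 180 and 299.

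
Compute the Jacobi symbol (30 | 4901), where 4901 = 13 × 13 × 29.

Pull out 2: since 4901 ≡ 5 (mod 8), (2/4901) = -1.
Reciprocity: 15 ≡ 3 and 4901 ≡ 1 (mod 4), so (15/4901) = +(4901/15).
Reduce top mod 15: now compute (11/15).
Reciprocity: 11 ≡ 3 and 15 ≡ 3 (mod 4), so (11/15) = −(15/11).
Reduce top mod 11: now compute (4/11).
Pull out 2^2: since 11 ≡ 3 (mod 8), (2/11) = -1, so (2/11)^2 = +1.
Reached (1/11) = 1. Collecting the sign flips along the way, the symbol is +1.

1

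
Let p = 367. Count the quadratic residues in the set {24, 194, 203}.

(24/367) = -1 → non-residue.
(194/367) = -1 → non-residue.
(203/367) = -1 → non-residue.
Total quadratic residues among the 3: 0.

0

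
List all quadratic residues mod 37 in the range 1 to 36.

Square k = 1,…,18 (k and 37−k give the same square):
1²=1, 2²=4, 3²=9, 4²=16, 5²=25, 6²=36, 7²≡12, 8²≡27, 9²≡7, 10²≡26, 11²≡10, 12²≡33, 13²≡21, 14²≡11, 15²≡3, 16²≡34, 17²≡30, 18²≡28 (mod 37).
So the quadratic residues mod 37 are {1, 3, 4, 7, 9, 10, 11, 12, 16, 21, 25, 26, 27, 28, 30, 33, 34, 36}.

1,3,4,7,9,10,11,12,16,21,25,26,27,28,30,33,34,36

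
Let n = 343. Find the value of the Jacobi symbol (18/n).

1

Pull out 2: since 343 ≡ 7 (mod 8), (2/343) = +1.
Reciprocity: 9 ≡ 1 and 343 ≡ 3 (mod 4), so (9/343) = +(343/9).
Reduce top mod 9: now compute (1/9).
Reached (1/9) = 1. Collecting the sign flips along the way, the symbol is +1.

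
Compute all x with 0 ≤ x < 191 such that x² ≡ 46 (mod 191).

Since 191 ≡ 3 (mod 4), a square root of 46 is 46^((191+1)/4) = 46^48 mod 191.
Repeated squaring: 46^2≡15, 46^4≡34, 46^8≡10, 46^16≡100, 46^32≡68 (mod 191).
46^48 = 46^(32+16) ≡ 115 (mod 191).
Check: 115² = 13225 ≡ 46 (mod 191). The two roots are 76 and 115.

76, 115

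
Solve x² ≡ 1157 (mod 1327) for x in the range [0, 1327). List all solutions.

154, 1173

Since 1327 ≡ 3 (mod 4), a square root of 1157 is 1157^((1327+1)/4) = 1157^332 mod 1327.
Repeated squaring: 1157^2≡1033, 1157^4≡181, 1157^8≡913, 1157^16≡213, 1157^32≡251, 1157^64≡632, 1157^128≡1324, 1157^256≡9 (mod 1327).
1157^332 = 1157^(256+64+8+4) ≡ 1173 (mod 1327).
Check: 1173² = 1375929 ≡ 1157 (mod 1327). The two roots are 154 and 1173.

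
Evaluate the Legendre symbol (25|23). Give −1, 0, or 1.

First reduce: 25 ≡ 2 (mod 23).
Pull out 2: since 23 ≡ 7 (mod 8), (2/23) = +1.
Reached (1/23) = 1. Collecting the sign flips along the way, the symbol is +1.

1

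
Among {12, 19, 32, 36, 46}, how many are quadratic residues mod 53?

2

(12/53) = -1 → non-residue.
(19/53) = -1 → non-residue.
(32/53) = -1 → non-residue.
(36/53) = +1 → QR.
(46/53) = +1 → QR.
Total quadratic residues among the 5: 2.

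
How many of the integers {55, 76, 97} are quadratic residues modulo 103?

(55/103) = +1 → QR.
(76/103) = +1 → QR.
(97/103) = +1 → QR.
Total quadratic residues among the 3: 3.

3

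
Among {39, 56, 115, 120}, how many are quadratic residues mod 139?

(39/139) = -1 → non-residue.
(56/139) = -1 → non-residue.
(115/139) = -1 → non-residue.
(120/139) = +1 → QR.
Total quadratic residues among the 4: 1.

1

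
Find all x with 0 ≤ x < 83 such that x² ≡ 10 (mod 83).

Since 83 ≡ 3 (mod 4), a square root of 10 is 10^((83+1)/4) = 10^21 mod 83.
Repeated squaring: 10^2≡17, 10^4≡40, 10^8≡23, 10^16≡31 (mod 83).
10^21 = 10^(16+4+1) ≡ 33 (mod 83).
Check: 33² = 1089 ≡ 10 (mod 83). The two roots are 33 and 50.

33, 50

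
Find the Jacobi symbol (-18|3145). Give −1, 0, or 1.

First reduce: -18 ≡ 3127 (mod 3145).
Reciprocity: 3127 ≡ 3 and 3145 ≡ 1 (mod 4), so (3127/3145) = +(3145/3127).
Reduce top mod 3127: now compute (18/3127).
Pull out 2: since 3127 ≡ 7 (mod 8), (2/3127) = +1.
Reciprocity: 9 ≡ 1 and 3127 ≡ 3 (mod 4), so (9/3127) = +(3127/9).
Reduce top mod 9: now compute (4/9).
Pull out 2^2: since 9 ≡ 1 (mod 8), (2/9) = +1, so (2/9)^2 = +1.
Reached (1/9) = 1. Collecting the sign flips along the way, the symbol is +1.

1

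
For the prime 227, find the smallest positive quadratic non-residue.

(2/227) = −1, so 2 is the smallest positive non-residue mod 227.

2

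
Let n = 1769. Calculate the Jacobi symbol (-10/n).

1

First reduce: -10 ≡ 1759 (mod 1769).
Reciprocity: 1759 ≡ 3 and 1769 ≡ 1 (mod 4), so (1759/1769) = +(1769/1759).
Reduce top mod 1759: now compute (10/1759).
Pull out 2: since 1759 ≡ 7 (mod 8), (2/1759) = +1.
Reciprocity: 5 ≡ 1 and 1759 ≡ 3 (mod 4), so (5/1759) = +(1759/5).
Reduce top mod 5: now compute (4/5).
Pull out 2^2: since 5 ≡ 5 (mod 8), (2/5) = -1, so (2/5)^2 = +1.
Reached (1/5) = 1. Collecting the sign flips along the way, the symbol is +1.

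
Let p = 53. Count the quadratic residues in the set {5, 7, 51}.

1

(5/53) = -1 → non-residue.
(7/53) = +1 → QR.
(51/53) = -1 → non-residue.
Total quadratic residues among the 3: 1.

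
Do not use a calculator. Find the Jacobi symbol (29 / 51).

1

Reciprocity: 29 ≡ 1 and 51 ≡ 3 (mod 4), so (29/51) = +(51/29).
Reduce top mod 29: now compute (22/29).
Pull out 2: since 29 ≡ 5 (mod 8), (2/29) = -1.
Reciprocity: 11 ≡ 3 and 29 ≡ 1 (mod 4), so (11/29) = +(29/11).
Reduce top mod 11: now compute (7/11).
Reciprocity: 7 ≡ 3 and 11 ≡ 3 (mod 4), so (7/11) = −(11/7).
Reduce top mod 7: now compute (4/7).
Pull out 2^2: since 7 ≡ 7 (mod 8), (2/7) = +1, so (2/7)^2 = +1.
Reached (1/7) = 1. Collecting the sign flips along the way, the symbol is +1.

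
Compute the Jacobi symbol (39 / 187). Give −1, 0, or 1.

1

Reciprocity: 39 ≡ 3 and 187 ≡ 3 (mod 4), so (39/187) = −(187/39).
Reduce top mod 39: now compute (31/39).
Reciprocity: 31 ≡ 3 and 39 ≡ 3 (mod 4), so (31/39) = −(39/31).
Reduce top mod 31: now compute (8/31).
Pull out 2^3: since 31 ≡ 7 (mod 8), (2/31) = +1, so (2/31)^3 = +1.
Reached (1/31) = 1. Collecting the sign flips along the way, the symbol is +1.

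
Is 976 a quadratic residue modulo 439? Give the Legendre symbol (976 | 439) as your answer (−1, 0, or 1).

Euler's criterion: (976/439) ≡ 98^219 (mod 439).
98^2 ≡ 385 (mod 439)
98^4 ≡ 282 (mod 439)
98^8 ≡ 65 (mod 439)
98^16 ≡ 274 (mod 439)
98^32 ≡ 7 (mod 439)
98^64 ≡ 49 (mod 439)
98^128 ≡ 206 (mod 439)
98^219 = 98^(128+64+16+8+2+1) ≡ 1 (mod 439).
Result is 1, so (976/439) = 1.

1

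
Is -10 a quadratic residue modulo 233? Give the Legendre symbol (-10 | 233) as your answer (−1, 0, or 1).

First reduce: -10 ≡ 223 (mod 233).
Reciprocity: 223 ≡ 3 and 233 ≡ 1 (mod 4), so (223/233) = +(233/223).
Reduce top mod 223: now compute (10/223).
Pull out 2: since 223 ≡ 7 (mod 8), (2/223) = +1.
Reciprocity: 5 ≡ 1 and 223 ≡ 3 (mod 4), so (5/223) = +(223/5).
Reduce top mod 5: now compute (3/5).
Reciprocity: 3 ≡ 3 and 5 ≡ 1 (mod 4), so (3/5) = +(5/3).
Reduce top mod 3: now compute (2/3).
Pull out 2: since 3 ≡ 3 (mod 8), (2/3) = -1.
Reached (1/3) = 1. Collecting the sign flips along the way, the symbol is -1.

-1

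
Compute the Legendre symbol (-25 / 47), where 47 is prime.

First reduce: -25 ≡ 22 (mod 47).
Pull out 2: since 47 ≡ 7 (mod 8), (2/47) = +1.
Reciprocity: 11 ≡ 3 and 47 ≡ 3 (mod 4), so (11/47) = −(47/11).
Reduce top mod 11: now compute (3/11).
Reciprocity: 3 ≡ 3 and 11 ≡ 3 (mod 4), so (3/11) = −(11/3).
Reduce top mod 3: now compute (2/3).
Pull out 2: since 3 ≡ 3 (mod 8), (2/3) = -1.
Reached (1/3) = 1. Collecting the sign flips along the way, the symbol is -1.

-1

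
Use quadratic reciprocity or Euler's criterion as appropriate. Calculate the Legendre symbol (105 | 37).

-1

Euler's criterion: (105/37) ≡ 31^18 (mod 37).
31^2 ≡ 36 (mod 37)
31^4 ≡ 1 (mod 37)
31^8 ≡ 1 (mod 37)
31^16 ≡ 1 (mod 37)
31^18 = 31^(16+2) ≡ 36 (mod 37).
Result is 36 ≡ −1, so (105/37) = −1.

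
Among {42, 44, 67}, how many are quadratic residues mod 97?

(42/97) = -1 → non-residue.
(44/97) = +1 → QR.
(67/97) = -1 → non-residue.
Total quadratic residues among the 3: 1.

1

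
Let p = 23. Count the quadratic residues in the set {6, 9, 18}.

3

(6/23) = +1 → QR.
(9/23) = +1 → QR.
(18/23) = +1 → QR.
Total quadratic residues among the 3: 3.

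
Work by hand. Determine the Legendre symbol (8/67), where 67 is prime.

Pull out 2^3: since 67 ≡ 3 (mod 8), (2/67) = -1, so (2/67)^3 = -1.
Reached (1/67) = 1. Collecting the sign flips along the way, the symbol is -1.

-1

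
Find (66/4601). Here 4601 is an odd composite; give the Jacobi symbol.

-1

Pull out 2: since 4601 ≡ 1 (mod 8), (2/4601) = +1.
Reciprocity: 33 ≡ 1 and 4601 ≡ 1 (mod 4), so (33/4601) = +(4601/33).
Reduce top mod 33: now compute (14/33).
Pull out 2: since 33 ≡ 1 (mod 8), (2/33) = +1.
Reciprocity: 7 ≡ 3 and 33 ≡ 1 (mod 4), so (7/33) = +(33/7).
Reduce top mod 7: now compute (5/7).
Reciprocity: 5 ≡ 1 and 7 ≡ 3 (mod 4), so (5/7) = +(7/5).
Reduce top mod 5: now compute (2/5).
Pull out 2: since 5 ≡ 5 (mod 8), (2/5) = -1.
Reached (1/5) = 1. Collecting the sign flips along the way, the symbol is -1.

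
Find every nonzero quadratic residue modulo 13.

1,3,4,9,10,12

Square k = 1,…,6 (k and 13−k give the same square):
1²=1, 2²=4, 3²=9, 4²≡3, 5²≡12, 6²≡10 (mod 13).
So the quadratic residues mod 13 are {1, 3, 4, 9, 10, 12}.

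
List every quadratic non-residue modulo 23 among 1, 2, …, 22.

Square k = 1,…,11 (k and 23−k give the same square):
1²=1, 2²=4, 3²=9, 4²=16, 5²≡2, 6²≡13, 7²≡3, 8²≡18, 9²≡12, 10²≡8, 11²≡6 (mod 23).
The residues are {1, 2, 3, 4, 6, 8, 9, 12, 13, 16, 18}; the non-residues are the remaining 11 nonzero classes.

5,7,10,11,14,15,17,19,20,21,22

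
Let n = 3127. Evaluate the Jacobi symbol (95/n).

Reciprocity: 95 ≡ 3 and 3127 ≡ 3 (mod 4), so (95/3127) = −(3127/95).
Reduce top mod 95: now compute (87/95).
Reciprocity: 87 ≡ 3 and 95 ≡ 3 (mod 4), so (87/95) = −(95/87).
Reduce top mod 87: now compute (8/87).
Pull out 2^3: since 87 ≡ 7 (mod 8), (2/87) = +1, so (2/87)^3 = +1.
Reached (1/87) = 1. Collecting the sign flips along the way, the symbol is +1.

1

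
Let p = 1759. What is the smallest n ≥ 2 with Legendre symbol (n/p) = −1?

3

(2/1759) = +1, so 2 is a residue.
(3/1759) = −1, so 3 is the smallest positive non-residue mod 1759.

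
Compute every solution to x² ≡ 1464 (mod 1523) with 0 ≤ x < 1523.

450, 1073

Since 1523 ≡ 3 (mod 4), a square root of 1464 is 1464^((1523+1)/4) = 1464^381 mod 1523.
Repeated squaring: 1464^2≡435, 1464^4≡373, 1464^8≡536, 1464^16≡972, 1464^32≡524, 1464^64≡436, 1464^128≡1244, 1464^256≡168 (mod 1523).
1464^381 = 1464^(256+64+32+16+8+4+1) ≡ 1073 (mod 1523).
Check: 1073² = 1151329 ≡ 1464 (mod 1523). The two roots are 450 and 1073.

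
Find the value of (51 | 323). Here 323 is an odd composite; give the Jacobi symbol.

0

Reciprocity: 51 ≡ 3 and 323 ≡ 3 (mod 4), so (51/323) = −(323/51).
Reduce top mod 51: now compute (17/51).
Reciprocity: 17 ≡ 1 and 51 ≡ 3 (mod 4), so (17/51) = +(51/17).
Reduce top mod 17: now compute (0/17).
Top reduces to 0: gcd > 1, so the symbol is 0.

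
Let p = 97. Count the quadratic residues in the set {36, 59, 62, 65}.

3

(36/97) = +1 → QR.
(59/97) = -1 → non-residue.
(62/97) = +1 → QR.
(65/97) = +1 → QR.
Total quadratic residues among the 4: 3.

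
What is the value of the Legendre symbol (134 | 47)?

First reduce: 134 ≡ 40 (mod 47).
Pull out 2^3: since 47 ≡ 7 (mod 8), (2/47) = +1, so (2/47)^3 = +1.
Reciprocity: 5 ≡ 1 and 47 ≡ 3 (mod 4), so (5/47) = +(47/5).
Reduce top mod 5: now compute (2/5).
Pull out 2: since 5 ≡ 5 (mod 8), (2/5) = -1.
Reached (1/5) = 1. Collecting the sign flips along the way, the symbol is -1.

-1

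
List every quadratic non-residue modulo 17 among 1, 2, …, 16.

3 5 6 7 10 11 12 14

Square k = 1,…,8 (k and 17−k give the same square):
1²=1, 2²=4, 3²=9, 4²=16, 5²≡8, 6²≡2, 7²≡15, 8²≡13 (mod 17).
The residues are {1, 2, 4, 8, 9, 13, 15, 16}; the non-residues are the remaining 8 nonzero classes.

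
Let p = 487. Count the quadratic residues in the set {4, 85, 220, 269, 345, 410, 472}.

4

(4/487) = +1 → QR.
(85/487) = +1 → QR.
(220/487) = +1 → QR.
(269/487) = +1 → QR.
(345/487) = -1 → non-residue.
(410/487) = -1 → non-residue.
(472/487) = -1 → non-residue.
Total quadratic residues among the 7: 4.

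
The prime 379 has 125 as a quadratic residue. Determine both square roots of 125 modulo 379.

Since 379 ≡ 3 (mod 4), a square root of 125 is 125^((379+1)/4) = 125^95 mod 379.
Repeated squaring: 125^2≡86, 125^4≡195, 125^8≡125, 125^16≡86, 125^32≡195, 125^64≡125 (mod 379).
125^95 = 125^(64+16+8+4+2+1) ≡ 195 (mod 379).
Check: 195² = 38025 ≡ 125 (mod 379). The two roots are 184 and 195.

184, 195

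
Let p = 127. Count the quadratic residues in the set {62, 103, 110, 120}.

3

(62/127) = +1 → QR.
(103/127) = +1 → QR.
(110/127) = -1 → non-residue.
(120/127) = +1 → QR.
Total quadratic residues among the 4: 3.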